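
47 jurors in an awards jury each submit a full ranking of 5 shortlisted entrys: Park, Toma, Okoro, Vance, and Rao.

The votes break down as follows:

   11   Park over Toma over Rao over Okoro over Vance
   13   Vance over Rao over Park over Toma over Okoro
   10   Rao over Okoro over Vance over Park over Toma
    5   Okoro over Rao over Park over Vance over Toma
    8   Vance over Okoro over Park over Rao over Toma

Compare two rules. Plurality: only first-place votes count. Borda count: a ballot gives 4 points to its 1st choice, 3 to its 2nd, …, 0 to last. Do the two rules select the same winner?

Plurality first-place counts: Park 11, Toma 0, Okoro 5, Vance 21, Rao 10 → Vance.
Borda totals: Park 106, Toma 46, Okoro 85, Vance 109, Rao 124 → Rao.
The two rules disagree: plurality picks Vance, Borda picks Rao.

No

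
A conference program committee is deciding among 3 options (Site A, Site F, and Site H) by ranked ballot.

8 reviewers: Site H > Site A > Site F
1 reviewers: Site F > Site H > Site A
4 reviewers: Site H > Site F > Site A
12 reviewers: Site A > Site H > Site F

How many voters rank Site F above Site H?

1

Ballots ranking Site F above Site H: 1.
Ballots ranking Site H above Site F: 8+4+12 = 24.
So 1 of 25 voters prefer Site F to Site H.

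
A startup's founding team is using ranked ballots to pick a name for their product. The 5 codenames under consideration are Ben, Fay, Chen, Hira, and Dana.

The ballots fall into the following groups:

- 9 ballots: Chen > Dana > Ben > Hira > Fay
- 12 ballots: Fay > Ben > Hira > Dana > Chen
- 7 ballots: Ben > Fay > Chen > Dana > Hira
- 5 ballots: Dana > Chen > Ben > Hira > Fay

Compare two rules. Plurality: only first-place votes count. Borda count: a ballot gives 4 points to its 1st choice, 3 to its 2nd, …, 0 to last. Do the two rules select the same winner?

No

Plurality first-place counts: Ben 7, Fay 12, Chen 9, Hira 0, Dana 5 → Fay.
Borda totals: Ben 92, Fay 69, Chen 65, Hira 38, Dana 66 → Ben.
The two rules disagree: plurality picks Fay, Borda picks Ben.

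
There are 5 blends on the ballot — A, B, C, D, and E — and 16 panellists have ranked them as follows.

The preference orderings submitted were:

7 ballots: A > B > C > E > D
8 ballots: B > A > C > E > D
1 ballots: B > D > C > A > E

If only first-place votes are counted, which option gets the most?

B

First-place vote totals:
  A: 7
  B: 9
  C: 0
  D: 0
  E: 0
B has the most first-place votes.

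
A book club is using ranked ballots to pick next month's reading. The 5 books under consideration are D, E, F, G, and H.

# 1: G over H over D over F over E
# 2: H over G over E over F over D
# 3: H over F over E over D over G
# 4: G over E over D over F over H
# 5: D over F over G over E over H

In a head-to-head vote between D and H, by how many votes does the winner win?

1

Ballots ranking D above H: 2.
Ballots ranking H above D: 3.
H wins 3–2, a margin of 1.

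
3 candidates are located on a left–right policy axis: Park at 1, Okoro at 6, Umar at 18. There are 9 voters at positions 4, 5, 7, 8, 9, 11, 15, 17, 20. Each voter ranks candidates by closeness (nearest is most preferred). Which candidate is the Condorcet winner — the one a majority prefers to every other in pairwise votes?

With single-peaked preferences on a line, the Condorcet winner is the candidate closest to the median voter.
The median voter (position 9) is closest to Okoro at 6.
Check: Okoro vs Umar — voters closer to Okoro: 6 of 9.

Okoro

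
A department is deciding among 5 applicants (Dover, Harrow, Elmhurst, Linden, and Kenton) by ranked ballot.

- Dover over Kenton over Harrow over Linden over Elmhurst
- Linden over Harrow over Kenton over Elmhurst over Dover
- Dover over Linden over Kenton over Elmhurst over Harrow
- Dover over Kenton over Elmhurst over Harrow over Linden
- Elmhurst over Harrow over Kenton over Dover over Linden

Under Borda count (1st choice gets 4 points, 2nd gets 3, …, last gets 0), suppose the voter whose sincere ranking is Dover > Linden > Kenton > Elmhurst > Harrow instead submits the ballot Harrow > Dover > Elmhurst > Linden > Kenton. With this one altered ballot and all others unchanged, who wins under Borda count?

Harrow

Borda totals with the altered ballot: Dover 12, Harrow 13, Elmhurst 9, Linden 6, Kenton 10.
The switch changes the winner from Dover to Harrow.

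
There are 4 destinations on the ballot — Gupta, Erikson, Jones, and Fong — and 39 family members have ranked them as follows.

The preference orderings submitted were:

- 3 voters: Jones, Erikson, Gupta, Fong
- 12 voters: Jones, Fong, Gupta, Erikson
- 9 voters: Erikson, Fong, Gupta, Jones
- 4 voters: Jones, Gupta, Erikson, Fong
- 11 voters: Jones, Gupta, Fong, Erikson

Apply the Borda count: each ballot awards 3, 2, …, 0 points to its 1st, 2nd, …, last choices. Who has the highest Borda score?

Jones

Borda scores:
  Gupta: 3·1 + 12·1 + 9·1 + 4·2 + 11·2 = 54
  Erikson: 3·2 + 12·0 + 9·3 + 4·1 + 11·0 = 37
  Jones: 3·3 + 12·3 + 9·0 + 4·3 + 11·3 = 90
  Fong: 3·0 + 12·2 + 9·2 + 4·0 + 11·1 = 53
Jones has the highest total.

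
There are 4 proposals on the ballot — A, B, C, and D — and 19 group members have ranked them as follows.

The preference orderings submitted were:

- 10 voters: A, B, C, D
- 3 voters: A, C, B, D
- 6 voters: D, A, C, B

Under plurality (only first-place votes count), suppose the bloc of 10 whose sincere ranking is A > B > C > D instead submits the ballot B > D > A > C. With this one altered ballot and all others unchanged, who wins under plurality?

First-place totals with the altered ballot: A 3, B 10, C 0, D 6.
The switch changes the winner from A to B.

B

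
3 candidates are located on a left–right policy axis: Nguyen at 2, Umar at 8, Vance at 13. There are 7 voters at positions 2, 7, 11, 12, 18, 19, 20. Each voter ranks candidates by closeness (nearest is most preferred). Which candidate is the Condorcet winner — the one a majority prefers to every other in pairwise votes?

Vance

With single-peaked preferences on a line, the Condorcet winner is the candidate closest to the median voter.
The median voter (position 12) is closest to Vance at 13.
Check: Vance vs Umar — voters closer to Vance: 5 of 7.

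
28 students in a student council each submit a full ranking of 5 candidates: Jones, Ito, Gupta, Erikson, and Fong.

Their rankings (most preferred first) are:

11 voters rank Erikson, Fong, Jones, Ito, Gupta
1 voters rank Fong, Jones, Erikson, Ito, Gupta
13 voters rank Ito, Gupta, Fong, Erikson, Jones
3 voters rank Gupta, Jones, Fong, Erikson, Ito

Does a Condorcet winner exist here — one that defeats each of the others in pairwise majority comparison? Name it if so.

None — there is no Condorcet winner

Head-to-head results (28 voters total):
Jones vs Ito: Jones wins 15–13.
Jones vs Gupta: Gupta wins 16–12.
Jones vs Erikson: Erikson wins 24–4.
Jones vs Fong: Fong wins 25–3.
Ito vs Gupta: Ito wins 25–3.
Ito vs Erikson: Erikson wins 15–13.
Ito vs Fong: Fong wins 15–13.
Gupta vs Erikson: Gupta wins 16–12.
Gupta vs Fong: Gupta wins 16–12.
Erikson vs Fong: Fong wins 17–11.
No candidate beats all others: Jones beats Ito beats Gupta beats Jones, a majority cycle.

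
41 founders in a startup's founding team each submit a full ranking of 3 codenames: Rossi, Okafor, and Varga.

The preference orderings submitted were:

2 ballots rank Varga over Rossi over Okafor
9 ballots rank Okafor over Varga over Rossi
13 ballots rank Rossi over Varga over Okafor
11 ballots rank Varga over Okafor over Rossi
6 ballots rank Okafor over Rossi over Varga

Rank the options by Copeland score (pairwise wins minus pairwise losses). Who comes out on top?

Varga

Pairwise results:
  Rossi vs Okafor: Okafor wins 26–15.
  Rossi vs Varga: Varga wins 22–19.
  Okafor vs Varga: Varga wins 26–15.
Copeland scores (wins − losses):
  Rossi: 0 − 2 = -2
  Okafor: 1 − 1 = 0
  Varga: 2 − 0 = 2
Varga has the best Copeland score.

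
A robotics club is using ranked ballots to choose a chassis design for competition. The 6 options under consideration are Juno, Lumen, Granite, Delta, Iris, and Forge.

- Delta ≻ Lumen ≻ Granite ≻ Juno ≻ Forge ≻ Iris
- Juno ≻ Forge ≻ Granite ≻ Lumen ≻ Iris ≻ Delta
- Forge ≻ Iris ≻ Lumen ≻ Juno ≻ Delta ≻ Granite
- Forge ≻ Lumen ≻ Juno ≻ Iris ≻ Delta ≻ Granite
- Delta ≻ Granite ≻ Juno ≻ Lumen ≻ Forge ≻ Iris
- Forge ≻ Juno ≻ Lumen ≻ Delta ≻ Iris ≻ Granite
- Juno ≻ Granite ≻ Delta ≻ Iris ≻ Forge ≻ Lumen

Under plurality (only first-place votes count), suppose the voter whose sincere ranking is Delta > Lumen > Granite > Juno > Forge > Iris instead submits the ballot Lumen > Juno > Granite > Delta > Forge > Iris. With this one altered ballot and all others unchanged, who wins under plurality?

First-place totals with the altered ballot: Juno 2, Lumen 1, Granite 0, Delta 1, Iris 0, Forge 3.
The winner is unchanged: still Forge.

Forge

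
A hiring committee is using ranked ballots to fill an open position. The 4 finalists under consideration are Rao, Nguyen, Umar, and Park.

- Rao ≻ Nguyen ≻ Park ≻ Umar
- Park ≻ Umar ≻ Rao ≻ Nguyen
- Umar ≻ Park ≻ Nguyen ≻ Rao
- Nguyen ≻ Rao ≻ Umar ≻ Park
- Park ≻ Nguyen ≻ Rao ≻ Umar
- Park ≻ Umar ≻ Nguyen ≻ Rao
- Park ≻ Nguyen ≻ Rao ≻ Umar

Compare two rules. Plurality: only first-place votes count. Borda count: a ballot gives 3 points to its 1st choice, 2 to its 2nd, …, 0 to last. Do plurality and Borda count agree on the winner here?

Yes

Plurality first-place counts: Rao 1, Nguyen 1, Umar 1, Park 4 → Park.
Borda totals: Rao 8, Nguyen 11, Umar 8, Park 15 → Park.
The two rules agree on Park.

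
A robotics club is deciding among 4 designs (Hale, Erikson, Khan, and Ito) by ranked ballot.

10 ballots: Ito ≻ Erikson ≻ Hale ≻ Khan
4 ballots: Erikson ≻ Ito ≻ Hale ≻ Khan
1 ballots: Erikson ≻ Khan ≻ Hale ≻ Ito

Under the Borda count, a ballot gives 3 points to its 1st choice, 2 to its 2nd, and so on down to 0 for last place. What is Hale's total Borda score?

15

Borda scores:
  Hale: 10·1 + 4·1 + 1 = 15
  Erikson: 10·2 + 4·3 + 3 = 35
  Khan: 10·0 + 4·0 + 2 = 2
  Ito: 10·3 + 4·2 + 0 = 38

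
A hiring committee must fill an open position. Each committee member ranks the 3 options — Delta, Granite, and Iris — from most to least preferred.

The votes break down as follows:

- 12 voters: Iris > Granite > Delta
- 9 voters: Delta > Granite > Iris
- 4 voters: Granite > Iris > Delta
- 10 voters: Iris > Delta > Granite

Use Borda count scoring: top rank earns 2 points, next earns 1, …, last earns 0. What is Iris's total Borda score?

48

Borda scores:
  Delta: 12·0 + 9·2 + 4·0 + 10·1 = 28
  Granite: 12·1 + 9·1 + 4·2 + 10·0 = 29
  Iris: 12·2 + 9·0 + 4·1 + 10·2 = 48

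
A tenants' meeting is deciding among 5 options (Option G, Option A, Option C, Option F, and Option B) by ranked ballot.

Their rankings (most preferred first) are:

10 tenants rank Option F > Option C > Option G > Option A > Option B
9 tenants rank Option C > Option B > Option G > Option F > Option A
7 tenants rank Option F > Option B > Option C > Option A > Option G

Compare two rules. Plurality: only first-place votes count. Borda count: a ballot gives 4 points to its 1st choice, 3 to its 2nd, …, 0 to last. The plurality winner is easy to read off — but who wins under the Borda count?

Plurality first-place counts: Option G 0, Option A 0, Option C 9, Option F 17, Option B 0 → Option F.
Borda totals: Option G 38, Option A 17, Option C 80, Option F 77, Option B 48 → Option C.

Option C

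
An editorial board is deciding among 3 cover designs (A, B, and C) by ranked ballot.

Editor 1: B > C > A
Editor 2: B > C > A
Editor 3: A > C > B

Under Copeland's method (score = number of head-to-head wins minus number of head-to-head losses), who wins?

Pairwise results:
  A vs B: B wins 2–1.
  A vs C: C wins 2–1.
  B vs C: B wins 2–1.
Copeland scores (wins − losses):
  A: 0 − 2 = -2
  B: 2 − 0 = 2
  C: 1 − 1 = 0
B has the best Copeland score.

B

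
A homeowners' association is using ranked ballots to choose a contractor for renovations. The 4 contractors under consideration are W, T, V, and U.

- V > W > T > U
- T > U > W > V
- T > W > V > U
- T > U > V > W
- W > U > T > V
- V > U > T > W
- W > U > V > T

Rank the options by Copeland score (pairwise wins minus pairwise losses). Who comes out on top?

Pairwise results:
  W vs T: T wins 4–3.
  W vs V: W wins 4–3.
  W vs U: W wins 4–3.
  T vs V: T wins 4–3.
  T vs U: T wins 4–3.
  V vs U: U wins 4–3.
Copeland scores (wins − losses):
  W: 2 − 1 = 1
  T: 3 − 0 = 3
  V: 0 − 3 = -3
  U: 1 − 2 = -1
T has the best Copeland score.

T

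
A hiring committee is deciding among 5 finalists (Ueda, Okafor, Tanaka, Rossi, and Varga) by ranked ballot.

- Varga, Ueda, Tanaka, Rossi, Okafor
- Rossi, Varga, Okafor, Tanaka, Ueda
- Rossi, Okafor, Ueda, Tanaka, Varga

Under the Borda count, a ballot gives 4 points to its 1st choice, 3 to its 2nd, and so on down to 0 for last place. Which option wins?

Rossi

Borda scores:
  Ueda: 3 + 0 + 2 = 5
  Okafor: 0 + 2 + 3 = 5
  Tanaka: 2 + 1 + 1 = 4
  Rossi: 1 + 4 + 4 = 9
  Varga: 4 + 3 + 0 = 7
Rossi has the highest total.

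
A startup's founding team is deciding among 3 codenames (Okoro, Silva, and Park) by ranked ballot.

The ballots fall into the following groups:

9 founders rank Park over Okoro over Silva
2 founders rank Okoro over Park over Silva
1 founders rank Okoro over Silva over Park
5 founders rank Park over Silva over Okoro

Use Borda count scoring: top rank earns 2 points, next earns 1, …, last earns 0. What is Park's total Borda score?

Borda scores:
  Okoro: 9·1 + 2·2 + 2 + 5·0 = 15
  Silva: 9·0 + 2·0 + 1 + 5·1 = 6
  Park: 9·2 + 2·1 + 0 + 5·2 = 30

30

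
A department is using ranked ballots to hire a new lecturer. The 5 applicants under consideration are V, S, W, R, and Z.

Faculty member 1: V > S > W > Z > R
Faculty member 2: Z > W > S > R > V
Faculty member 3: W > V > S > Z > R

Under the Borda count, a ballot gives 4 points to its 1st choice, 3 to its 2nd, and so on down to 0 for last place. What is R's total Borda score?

Borda scores:
  V: 4 + 0 + 3 = 7
  S: 3 + 2 + 2 = 7
  W: 2 + 3 + 4 = 9
  R: 0 + 1 + 0 = 1
  Z: 1 + 4 + 1 = 6

1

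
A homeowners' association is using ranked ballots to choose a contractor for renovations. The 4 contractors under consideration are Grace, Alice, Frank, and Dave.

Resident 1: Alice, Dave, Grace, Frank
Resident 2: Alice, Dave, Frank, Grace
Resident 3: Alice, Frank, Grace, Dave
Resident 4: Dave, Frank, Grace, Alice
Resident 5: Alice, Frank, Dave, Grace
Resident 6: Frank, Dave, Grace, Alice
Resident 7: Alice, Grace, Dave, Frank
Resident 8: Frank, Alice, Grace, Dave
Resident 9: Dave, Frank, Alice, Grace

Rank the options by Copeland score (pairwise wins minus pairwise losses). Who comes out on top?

Alice

Pairwise results:
  Grace vs Alice: Alice wins 7–2.
  Grace vs Frank: Frank wins 7–2.
  Grace vs Dave: Dave wins 6–3.
  Alice vs Frank: Alice wins 5–4.
  Alice vs Dave: Alice wins 6–3.
  Frank vs Dave: Dave wins 5–4.
Copeland scores (wins − losses):
  Grace: 0 − 3 = -3
  Alice: 3 − 0 = 3
  Frank: 1 − 2 = -1
  Dave: 2 − 1 = 1
Alice has the best Copeland score.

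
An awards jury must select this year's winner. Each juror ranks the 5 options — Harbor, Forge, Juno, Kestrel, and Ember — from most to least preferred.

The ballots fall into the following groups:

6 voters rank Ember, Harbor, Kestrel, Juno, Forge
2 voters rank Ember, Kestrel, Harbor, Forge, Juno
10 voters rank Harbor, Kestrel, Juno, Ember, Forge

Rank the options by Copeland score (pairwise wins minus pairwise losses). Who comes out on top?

Pairwise results:
  Harbor vs Forge: Harbor wins 18–0.
  Harbor vs Juno: Harbor wins 18–0.
  Harbor vs Kestrel: Harbor wins 16–2.
  Harbor vs Ember: Harbor wins 10–8.
  Forge vs Juno: Juno wins 16–2.
  Forge vs Kestrel: Kestrel wins 18–0.
  Forge vs Ember: Ember wins 18–0.
  Juno vs Kestrel: Kestrel wins 18–0.
  Juno vs Ember: Juno wins 10–8.
  Kestrel vs Ember: Kestrel wins 10–8.
Copeland scores (wins − losses):
  Harbor: 4 − 0 = 4
  Forge: 0 − 4 = -4
  Juno: 2 − 2 = 0
  Kestrel: 3 − 1 = 2
  Ember: 1 − 3 = -2
Harbor has the best Copeland score.

Harbor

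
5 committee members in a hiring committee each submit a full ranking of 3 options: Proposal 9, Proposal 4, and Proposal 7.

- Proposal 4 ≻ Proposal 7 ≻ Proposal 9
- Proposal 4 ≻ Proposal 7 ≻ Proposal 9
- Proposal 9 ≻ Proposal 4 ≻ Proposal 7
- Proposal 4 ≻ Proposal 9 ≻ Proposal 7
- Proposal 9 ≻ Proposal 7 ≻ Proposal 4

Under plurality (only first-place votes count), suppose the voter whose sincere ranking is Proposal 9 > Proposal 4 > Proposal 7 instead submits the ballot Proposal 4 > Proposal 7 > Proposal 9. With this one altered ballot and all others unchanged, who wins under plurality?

Proposal 4

First-place totals with the altered ballot: Proposal 9 1, Proposal 4 4, Proposal 7 0.
The winner is unchanged: still Proposal 4.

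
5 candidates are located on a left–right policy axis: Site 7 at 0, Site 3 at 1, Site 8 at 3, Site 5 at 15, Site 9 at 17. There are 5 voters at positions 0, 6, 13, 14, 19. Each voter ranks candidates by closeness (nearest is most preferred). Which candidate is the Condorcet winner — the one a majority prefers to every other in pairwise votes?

Site 5

With single-peaked preferences on a line, the Condorcet winner is the candidate closest to the median voter.
The median voter (position 13) is closest to Site 5 at 15.
Check: Site 5 vs Site 3 — voters closer to Site 5: 3 of 5.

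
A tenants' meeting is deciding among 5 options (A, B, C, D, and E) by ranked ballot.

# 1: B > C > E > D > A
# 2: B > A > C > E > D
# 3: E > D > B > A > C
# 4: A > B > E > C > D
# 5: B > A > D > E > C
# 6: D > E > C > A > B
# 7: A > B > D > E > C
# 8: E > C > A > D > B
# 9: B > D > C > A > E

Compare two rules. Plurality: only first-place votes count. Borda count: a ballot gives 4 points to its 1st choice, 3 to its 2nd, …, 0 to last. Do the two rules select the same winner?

Yes

Plurality first-place counts: A 2, B 4, C 0, D 1, E 2 → B.
Borda totals: A 19, B 24, C 13, D 16, E 18 → B.
The two rules agree on B.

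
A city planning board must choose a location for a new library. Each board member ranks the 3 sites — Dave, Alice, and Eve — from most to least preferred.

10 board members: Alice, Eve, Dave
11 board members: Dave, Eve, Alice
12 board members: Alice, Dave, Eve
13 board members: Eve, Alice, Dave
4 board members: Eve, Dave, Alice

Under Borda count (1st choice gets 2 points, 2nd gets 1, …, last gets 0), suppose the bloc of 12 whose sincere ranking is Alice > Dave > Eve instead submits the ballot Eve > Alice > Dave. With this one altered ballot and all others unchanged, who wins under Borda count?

Eve

Borda totals with the altered ballot: Dave 26, Alice 45, Eve 79.
The switch changes the winner from Alice to Eve.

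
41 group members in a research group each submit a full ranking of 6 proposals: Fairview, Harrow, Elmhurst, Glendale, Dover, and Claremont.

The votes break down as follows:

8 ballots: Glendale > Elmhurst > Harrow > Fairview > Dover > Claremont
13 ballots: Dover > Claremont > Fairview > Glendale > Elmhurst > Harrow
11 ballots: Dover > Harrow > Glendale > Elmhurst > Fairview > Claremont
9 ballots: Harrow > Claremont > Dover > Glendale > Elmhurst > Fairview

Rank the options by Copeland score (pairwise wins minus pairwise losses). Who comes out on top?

Pairwise results:
  Fairview vs Harrow: Harrow wins 28–13.
  Fairview vs Elmhurst: Elmhurst wins 28–13.
  Fairview vs Glendale: Glendale wins 28–13.
  Fairview vs Dover: Dover wins 33–8.
  Fairview vs Claremont: Claremont wins 22–19.
  Harrow vs Elmhurst: Elmhurst wins 21–20.
  Harrow vs Glendale: Glendale wins 21–20.
  Harrow vs Dover: Dover wins 24–17.
  Harrow vs Claremont: Harrow wins 28–13.
  Elmhurst vs Glendale: Glendale wins 41–0.
  Elmhurst vs Dover: Dover wins 33–8.
  Elmhurst vs Claremont: Claremont wins 22–19.
  Glendale vs Dover: Dover wins 33–8.
  Glendale vs Claremont: Claremont wins 22–19.
  Dover vs Claremont: Dover wins 32–9.
Copeland scores (wins − losses):
  Fairview: 0 − 5 = -5
  Harrow: 2 − 3 = -1
  Elmhurst: 2 − 3 = -1
  Glendale: 3 − 2 = 1
  Dover: 5 − 0 = 5
  Claremont: 3 − 2 = 1
Dover has the best Copeland score.

Dover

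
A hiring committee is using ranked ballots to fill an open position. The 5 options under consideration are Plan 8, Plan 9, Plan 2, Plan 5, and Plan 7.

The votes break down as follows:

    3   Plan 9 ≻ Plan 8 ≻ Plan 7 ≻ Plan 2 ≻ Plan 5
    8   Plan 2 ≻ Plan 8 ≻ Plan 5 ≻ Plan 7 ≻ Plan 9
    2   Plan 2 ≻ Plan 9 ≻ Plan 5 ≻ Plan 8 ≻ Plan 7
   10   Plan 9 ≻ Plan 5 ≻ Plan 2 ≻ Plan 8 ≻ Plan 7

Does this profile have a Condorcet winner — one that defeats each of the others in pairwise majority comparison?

Head-to-head results (23 voters total):
Plan 8 vs Plan 9: Plan 9 wins 15–8.
Plan 8 vs Plan 2: Plan 2 wins 20–3.
Plan 8 vs Plan 5: Plan 5 wins 12–11.
Plan 8 vs Plan 7: Plan 8 wins 23–0.
Plan 9 vs Plan 2: Plan 9 wins 13–10.
Plan 9 vs Plan 5: Plan 9 wins 15–8.
Plan 9 vs Plan 7: Plan 9 wins 15–8.
Plan 2 vs Plan 5: Plan 2 wins 13–10.
Plan 2 vs Plan 7: Plan 2 wins 20–3.
Plan 5 vs Plan 7: Plan 5 wins 20–3.
Plan 9 beats each rival — Plan 8 (15–8), Plan 2 (13–10), Plan 5 (15–8), Plan 7 (15–8) — so Plan 9 is the Condorcet winner.

Yes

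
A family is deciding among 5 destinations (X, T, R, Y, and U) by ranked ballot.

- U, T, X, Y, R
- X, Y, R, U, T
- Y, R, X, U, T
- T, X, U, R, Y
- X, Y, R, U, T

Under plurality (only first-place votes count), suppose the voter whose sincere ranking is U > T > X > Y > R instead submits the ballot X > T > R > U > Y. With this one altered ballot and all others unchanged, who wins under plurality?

X

First-place totals with the altered ballot: X 3, T 1, R 0, Y 1, U 0.
The winner is unchanged: still X.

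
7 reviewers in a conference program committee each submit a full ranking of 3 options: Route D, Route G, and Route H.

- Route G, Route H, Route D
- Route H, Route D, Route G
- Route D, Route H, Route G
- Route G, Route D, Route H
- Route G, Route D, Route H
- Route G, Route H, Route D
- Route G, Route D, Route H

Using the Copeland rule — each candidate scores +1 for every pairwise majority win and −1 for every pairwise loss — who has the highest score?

Pairwise results:
  Route D vs Route G: Route G wins 5–2.
  Route D vs Route H: Route D wins 4–3.
  Route G vs Route H: Route G wins 5–2.
Copeland scores (wins − losses):
  Route D: 1 − 1 = 0
  Route G: 2 − 0 = 2
  Route H: 0 − 2 = -2
Route G has the best Copeland score.

Route G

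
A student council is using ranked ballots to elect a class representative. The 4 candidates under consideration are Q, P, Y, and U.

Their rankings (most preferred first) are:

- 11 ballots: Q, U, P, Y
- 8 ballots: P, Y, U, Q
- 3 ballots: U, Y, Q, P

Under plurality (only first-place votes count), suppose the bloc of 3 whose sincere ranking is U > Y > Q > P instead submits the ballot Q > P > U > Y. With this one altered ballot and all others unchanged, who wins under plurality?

Q

First-place totals with the altered ballot: Q 14, P 8, Y 0, U 0.
The winner is unchanged: still Q.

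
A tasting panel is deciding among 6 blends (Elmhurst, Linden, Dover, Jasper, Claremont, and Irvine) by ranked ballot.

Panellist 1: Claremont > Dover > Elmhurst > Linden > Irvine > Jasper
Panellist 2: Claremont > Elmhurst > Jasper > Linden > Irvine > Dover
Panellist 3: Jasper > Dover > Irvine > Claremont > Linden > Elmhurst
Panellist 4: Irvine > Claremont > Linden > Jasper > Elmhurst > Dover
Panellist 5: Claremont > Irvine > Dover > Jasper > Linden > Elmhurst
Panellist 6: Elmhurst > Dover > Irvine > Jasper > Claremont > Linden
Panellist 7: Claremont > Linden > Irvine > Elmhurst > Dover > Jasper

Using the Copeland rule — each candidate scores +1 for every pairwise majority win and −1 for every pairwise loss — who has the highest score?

Claremont

Pairwise results:
  Elmhurst vs Linden: Linden wins 4–3.
  Elmhurst vs Dover: Elmhurst wins 4–3.
  Elmhurst vs Jasper: Elmhurst wins 4–3.
  Elmhurst vs Claremont: Claremont wins 6–1.
  Elmhurst vs Irvine: Irvine wins 4–3.
  Linden vs Dover: Dover wins 4–3.
  Linden vs Jasper: Jasper wins 4–3.
  Linden vs Claremont: Claremont wins 7–0.
  Linden vs Irvine: Irvine wins 4–3.
  Dover vs Jasper: Dover wins 4–3.
  Dover vs Claremont: Claremont wins 5–2.
  Dover vs Irvine: Irvine wins 4–3.
  Jasper vs Claremont: Claremont wins 5–2.
  Jasper vs Irvine: Irvine wins 5–2.
  Claremont vs Irvine: Claremont wins 4–3.
Copeland scores (wins − losses):
  Elmhurst: 2 − 3 = -1
  Linden: 1 − 4 = -3
  Dover: 2 − 3 = -1
  Jasper: 1 − 4 = -3
  Claremont: 5 − 0 = 5
  Irvine: 4 − 1 = 3
Claremont has the best Copeland score.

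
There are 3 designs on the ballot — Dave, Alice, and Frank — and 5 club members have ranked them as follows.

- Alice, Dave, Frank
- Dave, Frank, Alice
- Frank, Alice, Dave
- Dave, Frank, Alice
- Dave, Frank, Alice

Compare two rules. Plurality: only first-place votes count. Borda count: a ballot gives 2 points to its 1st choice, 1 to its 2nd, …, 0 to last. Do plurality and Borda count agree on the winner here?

Plurality first-place counts: Dave 3, Alice 1, Frank 1 → Dave.
Borda totals: Dave 7, Alice 3, Frank 5 → Dave.
The two rules agree on Dave.

Yes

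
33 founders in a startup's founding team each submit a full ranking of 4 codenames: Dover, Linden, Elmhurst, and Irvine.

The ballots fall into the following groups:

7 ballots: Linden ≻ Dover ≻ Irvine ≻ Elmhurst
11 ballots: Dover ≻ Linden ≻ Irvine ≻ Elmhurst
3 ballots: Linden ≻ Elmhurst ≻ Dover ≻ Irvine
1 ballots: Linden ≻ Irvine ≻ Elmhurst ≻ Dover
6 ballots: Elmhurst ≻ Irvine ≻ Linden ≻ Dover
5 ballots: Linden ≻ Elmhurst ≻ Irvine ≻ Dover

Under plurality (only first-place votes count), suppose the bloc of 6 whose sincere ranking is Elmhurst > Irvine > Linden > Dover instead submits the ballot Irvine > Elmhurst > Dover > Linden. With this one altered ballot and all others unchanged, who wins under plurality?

First-place totals with the altered ballot: Dover 11, Linden 16, Elmhurst 0, Irvine 6.
The winner is unchanged: still Linden.

Linden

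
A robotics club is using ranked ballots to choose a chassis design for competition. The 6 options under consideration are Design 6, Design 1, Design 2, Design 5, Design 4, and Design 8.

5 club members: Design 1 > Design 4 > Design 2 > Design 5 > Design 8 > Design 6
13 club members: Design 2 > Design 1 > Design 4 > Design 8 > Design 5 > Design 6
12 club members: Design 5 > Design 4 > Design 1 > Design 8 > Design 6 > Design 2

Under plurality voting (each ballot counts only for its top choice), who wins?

First-place vote totals:
  Design 6: 0
  Design 1: 5
  Design 2: 13
  Design 5: 12
  Design 4: 0
  Design 8: 0
Design 2 has the most first-place votes.

Design 2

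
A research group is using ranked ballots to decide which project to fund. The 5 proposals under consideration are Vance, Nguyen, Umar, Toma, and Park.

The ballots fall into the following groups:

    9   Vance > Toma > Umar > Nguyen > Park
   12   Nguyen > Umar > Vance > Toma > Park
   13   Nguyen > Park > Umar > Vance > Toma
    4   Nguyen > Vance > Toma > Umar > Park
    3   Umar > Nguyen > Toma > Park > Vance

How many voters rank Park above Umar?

13

Ballots ranking Park above Umar: 13.
Ballots ranking Umar above Park: 9+12+4+3 = 28.
So 13 of 41 voters prefer Park to Umar.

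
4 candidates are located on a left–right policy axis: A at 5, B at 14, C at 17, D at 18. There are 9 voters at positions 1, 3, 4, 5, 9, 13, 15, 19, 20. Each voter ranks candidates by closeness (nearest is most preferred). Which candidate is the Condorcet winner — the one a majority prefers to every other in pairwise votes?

A

With single-peaked preferences on a line, the Condorcet winner is the candidate closest to the median voter.
The median voter (position 9) is closest to A at 5.
Check: A vs D — voters closer to A: 5 of 9.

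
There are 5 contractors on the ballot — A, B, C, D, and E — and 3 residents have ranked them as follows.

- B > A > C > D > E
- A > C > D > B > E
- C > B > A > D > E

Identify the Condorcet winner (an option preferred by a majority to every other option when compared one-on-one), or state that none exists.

Head-to-head results (3 voters total):
A vs B: B wins 2–1.
A vs C: A wins 2–1.
A vs D: A wins 3–0.
A vs E: A wins 3–0.
B vs C: C wins 2–1.
B vs D: B wins 2–1.
B vs E: B wins 3–0.
C vs D: C wins 3–0.
C vs E: C wins 3–0.
D vs E: D wins 3–0.
No candidate beats all others: A beats C beats B beats A, a majority cycle.

None — there is no Condorcet winner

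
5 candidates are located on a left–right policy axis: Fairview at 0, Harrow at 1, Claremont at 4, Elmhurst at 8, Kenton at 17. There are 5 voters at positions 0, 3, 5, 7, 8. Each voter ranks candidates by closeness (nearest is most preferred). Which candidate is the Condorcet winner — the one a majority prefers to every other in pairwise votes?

Claremont

With single-peaked preferences on a line, the Condorcet winner is the candidate closest to the median voter.
The median voter (position 5) is closest to Claremont at 4.
Check: Claremont vs Elmhurst — voters closer to Claremont: 3 of 5.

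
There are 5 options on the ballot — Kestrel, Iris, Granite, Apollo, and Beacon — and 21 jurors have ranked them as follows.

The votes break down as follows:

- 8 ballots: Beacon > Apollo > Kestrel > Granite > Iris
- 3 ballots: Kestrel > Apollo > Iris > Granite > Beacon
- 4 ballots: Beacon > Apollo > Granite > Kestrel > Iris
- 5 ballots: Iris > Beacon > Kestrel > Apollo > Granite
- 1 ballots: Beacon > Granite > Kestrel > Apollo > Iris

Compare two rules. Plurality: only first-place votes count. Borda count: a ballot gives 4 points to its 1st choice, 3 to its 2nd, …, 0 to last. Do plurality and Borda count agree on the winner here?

Plurality first-place counts: Kestrel 3, Iris 5, Granite 0, Apollo 0, Beacon 13 → Beacon.
Borda totals: Kestrel 44, Iris 26, Granite 22, Apollo 51, Beacon 67 → Beacon.
The two rules agree on Beacon.

Yes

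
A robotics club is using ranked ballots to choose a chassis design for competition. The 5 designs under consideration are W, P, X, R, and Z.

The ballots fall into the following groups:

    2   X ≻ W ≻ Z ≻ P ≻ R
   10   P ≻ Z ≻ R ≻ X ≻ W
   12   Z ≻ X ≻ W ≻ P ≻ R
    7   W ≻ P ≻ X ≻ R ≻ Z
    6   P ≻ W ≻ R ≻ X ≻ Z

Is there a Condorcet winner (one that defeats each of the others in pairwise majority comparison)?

Head-to-head results (37 voters total):
W vs P: W wins 21–16.
W vs X: X wins 24–13.
W vs R: W wins 27–10.
W vs Z: Z wins 22–15.
P vs X: P wins 23–14.
P vs R: P wins 37–0.
P vs Z: P wins 23–14.
X vs R: X wins 21–16.
X vs Z: Z wins 22–15.
R vs Z: Z wins 24–13.
No candidate beats all others: W beats P beats X beats W, a majority cycle.

No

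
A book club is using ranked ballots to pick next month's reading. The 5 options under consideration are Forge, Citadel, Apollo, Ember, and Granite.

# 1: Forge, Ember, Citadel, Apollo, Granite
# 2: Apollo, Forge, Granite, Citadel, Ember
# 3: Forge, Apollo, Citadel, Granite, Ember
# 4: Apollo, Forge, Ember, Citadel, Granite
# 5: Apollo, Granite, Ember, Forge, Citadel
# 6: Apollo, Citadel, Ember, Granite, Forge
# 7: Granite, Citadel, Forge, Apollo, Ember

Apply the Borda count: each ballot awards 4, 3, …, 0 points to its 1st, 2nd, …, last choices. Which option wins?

Apollo

Borda scores:
  Forge: 4 + 3 + 4 + 3 + 1 + 0 + 2 = 17
  Citadel: 2 + 1 + 2 + 1 + 0 + 3 + 3 = 12
  Apollo: 1 + 4 + 3 + 4 + 4 + 4 + 1 = 21
  Ember: 3 + 0 + 0 + 2 + 2 + 2 + 0 = 9
  Granite: 0 + 2 + 1 + 0 + 3 + 1 + 4 = 11
Apollo has the highest total.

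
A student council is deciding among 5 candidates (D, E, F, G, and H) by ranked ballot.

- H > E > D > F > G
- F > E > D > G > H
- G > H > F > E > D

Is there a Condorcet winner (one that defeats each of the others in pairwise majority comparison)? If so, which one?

Head-to-head results (3 voters total):
D vs E: E wins 3–0.
D vs F: F wins 2–1.
D vs G: D wins 2–1.
D vs H: H wins 2–1.
E vs F: F wins 2–1.
E vs G: E wins 2–1.
E vs H: H wins 2–1.
F vs G: F wins 2–1.
F vs H: H wins 2–1.
G vs H: G wins 2–1.
No candidate beats all others: D beats G beats H beats D, a majority cycle.

None — there is no Condorcet winner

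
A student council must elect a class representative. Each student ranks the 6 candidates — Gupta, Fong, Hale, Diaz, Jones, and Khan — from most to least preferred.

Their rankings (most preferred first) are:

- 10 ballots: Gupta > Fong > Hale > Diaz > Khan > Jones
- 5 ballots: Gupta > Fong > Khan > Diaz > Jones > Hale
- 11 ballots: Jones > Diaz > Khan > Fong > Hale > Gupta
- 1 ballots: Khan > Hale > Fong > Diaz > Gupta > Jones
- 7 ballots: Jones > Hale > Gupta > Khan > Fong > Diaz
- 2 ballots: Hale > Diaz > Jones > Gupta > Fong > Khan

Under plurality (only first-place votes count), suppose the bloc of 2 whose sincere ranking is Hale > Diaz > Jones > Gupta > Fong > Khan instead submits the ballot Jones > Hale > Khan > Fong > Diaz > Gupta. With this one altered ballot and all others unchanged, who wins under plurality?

First-place totals with the altered ballot: Gupta 15, Fong 0, Hale 0, Diaz 0, Jones 20, Khan 1.
The winner is unchanged: still Jones.

Jones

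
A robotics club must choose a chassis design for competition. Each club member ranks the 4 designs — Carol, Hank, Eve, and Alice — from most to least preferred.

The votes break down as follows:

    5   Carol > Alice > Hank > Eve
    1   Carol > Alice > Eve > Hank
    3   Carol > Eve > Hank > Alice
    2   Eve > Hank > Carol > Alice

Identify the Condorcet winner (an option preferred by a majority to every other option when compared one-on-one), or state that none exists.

Carol

Head-to-head results (11 voters total):
Carol vs Hank: Carol wins 9–2.
Carol vs Eve: Carol wins 9–2.
Carol vs Alice: Carol wins 11–0.
Hank vs Eve: Eve wins 6–5.
Hank vs Alice: Alice wins 6–5.
Eve vs Alice: Alice wins 6–5.
Carol beats each rival — Hank (9–2), Eve (9–2), Alice (11–0) — so Carol is the Condorcet winner.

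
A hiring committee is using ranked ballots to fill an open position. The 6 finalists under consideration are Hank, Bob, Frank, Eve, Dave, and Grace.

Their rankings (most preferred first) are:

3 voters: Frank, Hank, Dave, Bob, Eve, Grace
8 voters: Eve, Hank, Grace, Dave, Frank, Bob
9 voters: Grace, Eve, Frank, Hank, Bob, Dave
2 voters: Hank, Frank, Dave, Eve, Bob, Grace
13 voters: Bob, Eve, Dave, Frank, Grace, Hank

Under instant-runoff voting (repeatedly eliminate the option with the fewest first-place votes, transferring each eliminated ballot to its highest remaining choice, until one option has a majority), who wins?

Eve

Round 1: Bob 13, Grace 9, Eve 8, Frank 3, Hank 2, Dave 0. Dave has the fewest and is eliminated.
Round 2: Bob 13, Grace 9, Eve 8, Frank 3, Hank 2. Hank has the fewest and is eliminated.
Round 3: Bob 13, Grace 9, Eve 8, Frank 5. Frank has the fewest and is eliminated.
Round 4: Bob 16, Eve 10, Grace 9. Grace has the fewest and is eliminated.
Round 5: Eve 19, Bob 16. Eve has a majority.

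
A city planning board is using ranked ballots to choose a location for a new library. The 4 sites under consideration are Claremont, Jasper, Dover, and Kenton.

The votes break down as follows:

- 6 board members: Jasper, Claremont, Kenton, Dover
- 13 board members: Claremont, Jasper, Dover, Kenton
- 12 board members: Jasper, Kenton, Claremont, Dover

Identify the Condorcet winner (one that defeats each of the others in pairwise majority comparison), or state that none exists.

Jasper

Head-to-head results (31 voters total):
Claremont vs Jasper: Jasper wins 18–13.
Claremont vs Dover: Claremont wins 31–0.
Claremont vs Kenton: Claremont wins 19–12.
Jasper vs Dover: Jasper wins 31–0.
Jasper vs Kenton: Jasper wins 31–0.
Dover vs Kenton: Kenton wins 18–13.
Jasper beats each rival — Claremont (18–13), Dover (31–0), Kenton (31–0) — so Jasper is the Condorcet winner.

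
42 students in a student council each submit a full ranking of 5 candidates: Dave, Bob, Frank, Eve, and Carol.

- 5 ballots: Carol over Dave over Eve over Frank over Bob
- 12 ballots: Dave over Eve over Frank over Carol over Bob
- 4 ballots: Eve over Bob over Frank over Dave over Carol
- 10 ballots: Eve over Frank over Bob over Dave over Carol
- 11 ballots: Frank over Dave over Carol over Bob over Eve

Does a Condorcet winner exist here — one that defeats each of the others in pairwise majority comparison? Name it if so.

Head-to-head results (42 voters total):
Dave vs Bob: Dave wins 28–14.
Dave vs Frank: Frank wins 25–17.
Dave vs Eve: Dave wins 28–14.
Dave vs Carol: Dave wins 37–5.
Bob vs Frank: Frank wins 38–4.
Bob vs Eve: Eve wins 31–11.
Bob vs Carol: Carol wins 28–14.
Frank vs Eve: Eve wins 31–11.
Frank vs Carol: Frank wins 37–5.
Eve vs Carol: Eve wins 26–16.
No candidate beats all others: Dave beats Eve beats Frank beats Dave, a majority cycle.

No Condorcet winner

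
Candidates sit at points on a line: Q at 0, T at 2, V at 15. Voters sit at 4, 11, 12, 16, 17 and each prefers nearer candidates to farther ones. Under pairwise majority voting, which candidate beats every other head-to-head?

With single-peaked preferences on a line, the Condorcet winner is the candidate closest to the median voter.
The median voter (position 12) is closest to V at 15.
Check: V vs T — voters closer to V: 4 of 5.

V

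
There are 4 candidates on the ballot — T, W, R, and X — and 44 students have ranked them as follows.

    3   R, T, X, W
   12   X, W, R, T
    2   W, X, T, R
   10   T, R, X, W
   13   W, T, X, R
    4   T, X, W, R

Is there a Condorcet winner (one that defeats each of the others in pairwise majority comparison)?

No

Head-to-head results (44 voters total):
T vs W: W wins 27–17.
T vs R: T wins 29–15.
T vs X: T wins 30–14.
W vs R: W wins 31–13.
W vs X: X wins 29–15.
R vs X: X wins 31–13.
No candidate beats all others: T beats X beats W beats T, a majority cycle.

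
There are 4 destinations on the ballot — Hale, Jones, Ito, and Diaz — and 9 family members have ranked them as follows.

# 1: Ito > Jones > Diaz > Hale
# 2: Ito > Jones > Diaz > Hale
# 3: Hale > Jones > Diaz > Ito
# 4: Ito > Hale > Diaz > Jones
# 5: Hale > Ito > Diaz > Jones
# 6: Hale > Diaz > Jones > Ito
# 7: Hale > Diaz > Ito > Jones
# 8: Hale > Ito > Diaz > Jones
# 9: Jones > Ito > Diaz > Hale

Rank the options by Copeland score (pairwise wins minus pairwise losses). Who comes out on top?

Pairwise results:
  Hale vs Jones: Hale wins 6–3.
  Hale vs Ito: Hale wins 5–4.
  Hale vs Diaz: Hale wins 6–3.
  Jones vs Ito: Ito wins 6–3.
  Jones vs Diaz: Diaz wins 5–4.
  Ito vs Diaz: Ito wins 6–3.
Copeland scores (wins − losses):
  Hale: 3 − 0 = 3
  Jones: 0 − 3 = -3
  Ito: 2 − 1 = 1
  Diaz: 1 − 2 = -1
Hale has the best Copeland score.

Hale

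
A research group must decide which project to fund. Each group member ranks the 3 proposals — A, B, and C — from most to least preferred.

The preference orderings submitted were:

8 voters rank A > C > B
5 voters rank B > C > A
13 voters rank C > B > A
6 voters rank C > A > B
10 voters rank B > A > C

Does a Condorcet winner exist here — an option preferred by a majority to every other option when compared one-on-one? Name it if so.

Head-to-head results (42 voters total):
A vs B: B wins 28–14.
A vs C: C wins 24–18.
B vs C: C wins 27–15.
C beats each rival — A (24–18), B (27–15) — so C is the Condorcet winner.

C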